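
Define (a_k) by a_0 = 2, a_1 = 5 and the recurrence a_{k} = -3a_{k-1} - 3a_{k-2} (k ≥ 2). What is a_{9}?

-1296

The ordinary generating function has denominator 1 + 3z + 3z^2.
Iterating the recurrence: a_0,…,a_{9} = 2, 5, -21, 48, -81, 99, -54, -135, 567, -1296.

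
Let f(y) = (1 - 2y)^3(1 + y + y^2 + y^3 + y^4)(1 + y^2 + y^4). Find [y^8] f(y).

(1 - 2y)^3 has coefficients 1,-6,12,-8 for degrees 0…3.
(1 + y + y^2 + y^3 + y^4) has coefficients 1,1,1,1,1,0,0,0,0 for degrees 0…8.
Finally multiplying by (1 + y^2 + y^4), the product of all factors after the first has coefficients 1,1,2,2,3,2,2,1,1 for degrees 0…8.
[y^8] = 1·1 − 6·1 + 12·2 − 8·2 = 3.

3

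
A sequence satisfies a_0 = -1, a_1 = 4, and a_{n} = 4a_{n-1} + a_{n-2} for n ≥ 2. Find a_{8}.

87263

The ordinary generating function has denominator 1 - 4q - q^2.
Iterating the recurrence: a_0,…,a_{8} = -1, 4, 15, 64, 271, 1148, 4863, 20600, 87263.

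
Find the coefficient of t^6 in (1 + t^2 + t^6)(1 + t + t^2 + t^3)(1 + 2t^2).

(1 + t^2 + t^6) has coefficients 1,0,1,0,0,0,1 for degrees 0…6.
(1 + t + t^2 + t^3) has coefficients 1,1,1,1,0,0,0 for degrees 0…6.
Finally multiplying by (1 + 2t^2), the product of all factors after the first has coefficients 1,1,3,3,2,2,0 for degrees 0…6.
[t^6] = 1·0 + 1·2 + 1·1 = 3.

3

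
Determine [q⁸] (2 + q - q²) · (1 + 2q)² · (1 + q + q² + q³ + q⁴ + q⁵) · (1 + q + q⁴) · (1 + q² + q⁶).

(2 + q - q²) has coefficients 2,1,-1 for degrees 0…2.
(1 + 2q)² has coefficients 1,4,4,0,0,0,0,0,0 for degrees 0…8.
Multiplying by (1 + q + q² + q³ + q⁴ + q⁵) gives running coefficients 1,5,9,9,9,9,8,4,0 for degrees 0…8.
Multiplying by (1 + q + q⁴) gives running coefficients 1,6,14,18,19,23,26,21,13 for degrees 0…8.
Finally multiplying by (1 + q² + q⁶), the product of all factors after the first has coefficients 1,6,15,24,33,41,46,50,53 for degrees 0…8.
[q⁸] = 2·53 + 1·50 − 1·46 = 110.

110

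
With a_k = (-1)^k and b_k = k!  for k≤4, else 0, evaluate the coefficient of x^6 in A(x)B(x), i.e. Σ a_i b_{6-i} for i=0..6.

The convolution is the t^6 coefficient of A(t)B(t).
Σ = 1·0 − 1·0 + 1·24 − 1·6 + 1·2 − 1·1 + 1·1 = 20.

20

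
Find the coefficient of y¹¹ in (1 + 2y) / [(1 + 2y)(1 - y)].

The denominator gives the recurrence a_n = −a_(n−1) + 2a_(n−2) for n ≥ 3; the numerator fixes a_0 = 1, a_1 = 1, a_2 = 1.
Iterating: 1, 1, 1, 1, 1, 1, 1, 1, 1, 1, 1, 1, so a_11 = 1.

1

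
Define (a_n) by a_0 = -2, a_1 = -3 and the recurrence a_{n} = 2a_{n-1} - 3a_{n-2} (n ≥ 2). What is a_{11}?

The ordinary generating function has denominator 1 - 2t + 3t^2.
Iterating the recurrence: a_0,…,a_{11} = -2, -3, 0, 9, 18, 9, -36, -99, -90, 117, 504, 657.

657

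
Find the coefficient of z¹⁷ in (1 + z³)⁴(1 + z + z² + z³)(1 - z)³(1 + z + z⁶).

(1 + z³)⁴ has coefficients 1,0,0,4,0,0,6,0,0,4,0,0,1 for degrees 0…12.
(1 + z + z² + z³) has coefficients 1,1,1,1,0,0,0,0,0,0,0,0,0,0,0,0,0,0 for degrees 0…17.
Multiplying by (1 - z)³ gives running coefficients 1,-2,1,0,-1,2,-1,0,0,0,0,0,0,0,0,0,0,0 for degrees 0…17.
Finally multiplying by (1 + z + z⁶), the product of all factors after the first has coefficients 1,-1,-1,1,-1,1,2,-3,1,0,-1,2,-1,0,0,0,0,0 for degrees 0…17.
[z¹⁷] = 1·0 + 4·0 + 6·2 + 4·1 + 1·1 = 17.

17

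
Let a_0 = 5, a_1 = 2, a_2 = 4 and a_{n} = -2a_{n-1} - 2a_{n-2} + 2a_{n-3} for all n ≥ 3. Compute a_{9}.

The ordinary generating function has denominator 1 + 2z + 2z^2 - 2z^3.
Iterating the recurrence: a_0,…,a_{9} = 5, 2, 4, -2, 0, 12, -28, 32, 16, -152.

-152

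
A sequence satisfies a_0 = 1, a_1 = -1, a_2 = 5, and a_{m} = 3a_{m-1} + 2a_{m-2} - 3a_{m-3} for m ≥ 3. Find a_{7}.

The ordinary generating function has denominator 1 - 3q - 2q^2 + 3q^3.
Iterating the recurrence: a_0,…,a_{7} = 1, -1, 5, 10, 43, 134, 458, 1513.

1513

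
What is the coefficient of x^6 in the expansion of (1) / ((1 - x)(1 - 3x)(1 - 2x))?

Partial fractions give a closed form: a_n = (1/2)·1^n + (9/2)·3^n + (-4)·2^n.
At n = 6: a_6 = 3025.

3025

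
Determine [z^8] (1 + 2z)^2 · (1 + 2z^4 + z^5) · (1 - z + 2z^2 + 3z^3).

47

(1 + 2z)^2 has coefficients 1,4,4 for degrees 0…2.
(1 + 2z^4 + z^5) has coefficients 1,0,0,0,2,1,0,0,0 for degrees 0…8.
Finally multiplying by (1 - z + 2z^2 + 3z^3), the product of all factors after the first has coefficients 1,-1,2,3,2,-1,3,8,3 for degrees 0…8.
[z^8] = 1·3 + 4·8 + 4·3 = 47.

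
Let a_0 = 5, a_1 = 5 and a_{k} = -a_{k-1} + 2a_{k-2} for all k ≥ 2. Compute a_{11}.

The ordinary generating function has denominator 1 + y - 2y^2.
Iterating the recurrence: a_0,…,a_{11} = 5, 5, 5, 5, 5, 5, 5, 5, 5, 5, 5, 5.

5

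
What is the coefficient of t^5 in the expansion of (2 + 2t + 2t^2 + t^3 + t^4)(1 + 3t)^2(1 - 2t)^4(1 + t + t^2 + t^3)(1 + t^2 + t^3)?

(2 + 2t + 2t^2 + t^3 + t^4) has coefficients 2,2,2,1,1 for degrees 0…4.
(1 + 3t)^2 has coefficients 1,6,9,0,0,0 for degrees 0…5.
Multiplying by (1 - 2t)^4 gives running coefficients 1,-2,-15,40,40,-192 for degrees 0…5.
Multiplying by (1 + t + t^2 + t^3) gives running coefficients 1,-1,-16,24,63,-127 for degrees 0…5.
Finally multiplying by (1 + t^2 + t^3), the product of all factors after the first has coefficients 1,-1,-15,24,46,-119 for degrees 0…5.
[t^5] = 2·(-119) + 2·46 + 2·24 + 1·(-15) + 1·(-1) = -114.

-114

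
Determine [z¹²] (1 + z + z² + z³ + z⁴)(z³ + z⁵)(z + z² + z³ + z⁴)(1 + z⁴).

9

(1 + z + z² + z³ + z⁴) has coefficients 1,1,1,1,1 for degrees 0…4.
(z³ + z⁵) has coefficients 0,0,0,1,0,1,0,0,0,0,0,0,0 for degrees 0…12.
Multiplying by (z + z² + z³ + z⁴) gives running coefficients 0,0,0,0,1,1,2,2,1,1,0,0,0 for degrees 0…12.
Finally multiplying by (1 + z⁴), the product of all factors after the first has coefficients 0,0,0,0,1,1,2,2,2,2,2,2,1 for degrees 0…12.
[z¹²] = 1·1 + 1·2 + 1·2 + 1·2 + 1·2 = 9.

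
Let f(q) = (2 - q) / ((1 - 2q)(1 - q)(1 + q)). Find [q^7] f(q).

255

Partial fractions give a closed form: a_n = (2)·2^n + (-1/2)·1^n + (1/2)·(-1)^n.
At n = 7: a_7 = 255.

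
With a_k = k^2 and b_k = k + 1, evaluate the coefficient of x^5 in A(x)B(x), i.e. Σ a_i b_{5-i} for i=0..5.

This is [x^5] in the product of the two ordinary generating functions.
Σ = 0·6 + 1·5 + 4·4 + 9·3 + 16·2 + 25·1 = 105.

105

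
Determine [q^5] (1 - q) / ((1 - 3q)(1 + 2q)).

The denominator gives the recurrence a_n = a_(n−1) + 6a_(n−2) for n ≥ 3; the numerator fixes a_0 = 1, a_1 = 0, a_2 = 6.
Iterating: 1, 0, 6, 6, 42, 78, so a_5 = 78.

78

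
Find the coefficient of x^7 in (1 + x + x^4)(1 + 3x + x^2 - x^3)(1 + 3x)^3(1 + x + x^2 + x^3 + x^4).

(1 + x + x^4) has coefficients 1,1,0,0,1 for degrees 0…4.
(1 + 3x + x^2 - x^3) has coefficients 1,3,1,-1,0,0,0,0 for degrees 0…7.
Multiplying by (1 + 3x)^3 gives running coefficients 1,12,55,116,99,0,-27,0 for degrees 0…7.
Finally multiplying by (1 + x + x^2 + x^3 + x^4), the product of all factors after the first has coefficients 1,13,68,184,283,282,243,188 for degrees 0…7.
[x^7] = 1·188 + 1·243 + 1·184 = 615.

615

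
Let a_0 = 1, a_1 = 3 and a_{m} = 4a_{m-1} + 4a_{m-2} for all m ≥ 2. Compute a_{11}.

The ordinary generating function has denominator 1 - 4q - 4q^2.
Iterating the recurrence: a_0,…,a_{11} = 1, 3, 16, 76, 368, 1776, 8576, 41408, 199936, 965376, 4661248, 22506496.

22506496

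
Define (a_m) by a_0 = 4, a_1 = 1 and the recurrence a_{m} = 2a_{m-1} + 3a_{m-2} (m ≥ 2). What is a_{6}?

The ordinary generating function has denominator 1 - 2q - 3q^2.
Iterating the recurrence: a_0,…,a_{6} = 4, 1, 14, 31, 104, 301, 914.

914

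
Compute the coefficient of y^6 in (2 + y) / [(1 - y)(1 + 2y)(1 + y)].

128

The denominator gives the recurrence a_n = −2a_(n−1) + a_(n−2) + 2a_(n−3) for n ≥ 3; the numerator fixes a_0 = 2, a_1 = -3, a_2 = 8.
Iterating: 2, -3, 8, -15, 32, -63, 128, so a_6 = 128.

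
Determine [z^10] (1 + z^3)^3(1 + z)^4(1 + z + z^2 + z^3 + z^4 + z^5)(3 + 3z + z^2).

(1 + z^3)^3 has coefficients 1,0,0,3,0,0,3,0,0,1 for degrees 0…9.
(1 + z)^4 has coefficients 1,4,6,4,1,0,0,0,0,0,0 for degrees 0…10.
Multiplying by (1 + z + z^2 + z^3 + z^4 + z^5) gives running coefficients 1,5,11,15,16,16,15,11,5,1,0 for degrees 0…10.
Finally multiplying by (3 + 3z + z^2), the product of all factors after the first has coefficients 3,18,49,83,104,111,109,94,63,29,8 for degrees 0…10.
[z^10] = 1·8 + 3·94 + 3·104 + 1·18 = 620.

620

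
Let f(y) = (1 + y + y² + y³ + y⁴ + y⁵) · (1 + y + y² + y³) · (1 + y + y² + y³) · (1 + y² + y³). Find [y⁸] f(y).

40

(1 + y + y² + y³ + y⁴ + y⁵) has coefficients 1,1,1,1,1,1 for degrees 0…5.
(1 + y + y² + y³) has coefficients 1,1,1,1,0,0,0,0,0 for degrees 0…8.
Multiplying by (1 + y + y² + y³) gives running coefficients 1,2,3,4,3,2,1,0,0 for degrees 0…8.
Finally multiplying by (1 + y² + y³), the product of all factors after the first has coefficients 1,2,4,7,8,9,8,5,3 for degrees 0…8.
[y⁸] = 1·3 + 1·5 + 1·8 + 1·9 + 1·8 + 1·7 = 40.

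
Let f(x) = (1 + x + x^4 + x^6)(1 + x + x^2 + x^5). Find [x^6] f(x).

(1 + x + x^4 + x^6) has coefficients 1,1,0,0,1,0,1 for degrees 0…6.
(1 + x + x^2 + x^5) has coefficients 1,1,1,0,0,1,0 for degrees 0…6.
[x^6] = 1·0 + 1·1 + 1·1 + 1·1 = 3.

3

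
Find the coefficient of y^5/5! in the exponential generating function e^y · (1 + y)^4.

The EGF product rule gives c_5 = Σ_{k_1+k_2=5} C(5; k_1,k_2) · ∏ g_i(k_i), where e^y gives (1)^k; (1+y)^4 gives the falling factorial (4)_k.
g_1(k) for k = 0…5: 1, 1, 1, 1, 1, 1.
g_2(k) for k = 0…5: 1, 4, 12, 24, 24, 0.
c_5 = Σ_k C(5,k)·g_1(k)·g_2(5−k) = 5·1·24 + 10·1·24 + 10·1·12 + 5·1·4 + 1·1·1 = 120 + 240 + 120 + 20 + 1 = 501.

501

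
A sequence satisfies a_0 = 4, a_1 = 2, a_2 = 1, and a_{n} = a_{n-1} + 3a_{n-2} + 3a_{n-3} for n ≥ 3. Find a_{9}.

The ordinary generating function has denominator 1 - q - 3q^2 - 3q^3.
Iterating the recurrence: a_0,…,a_{9} = 4, 2, 1, 19, 28, 88, 229, 577, 1528, 3946.

3946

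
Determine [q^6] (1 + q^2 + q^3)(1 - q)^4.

-3

(1 + q^2 + q^3) has coefficients 1,0,1,1 for degrees 0…3.
(1 - q)^4 has coefficients 1,-4,6,-4,1,0,0 for degrees 0…6.
[q^6] = 1·0 + 1·1 + 1·(-4) = -3.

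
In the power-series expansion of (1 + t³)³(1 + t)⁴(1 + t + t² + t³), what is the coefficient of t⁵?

44

(1 + t³)³ has coefficients 1,0,0,3,0,0 for degrees 0…5.
(1 + t)⁴ has coefficients 1,4,6,4,1,0 for degrees 0…5.
Finally multiplying by (1 + t + t² + t³), the product of all factors after the first has coefficients 1,5,11,15,15,11 for degrees 0…5.
[t⁵] = 1·11 + 3·11 = 44.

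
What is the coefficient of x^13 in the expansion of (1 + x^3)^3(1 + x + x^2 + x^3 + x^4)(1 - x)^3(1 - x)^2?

-17

(1 + x^3)^3 has coefficients 1,0,0,3,0,0,3,0,0,1 for degrees 0…9.
(1 + x + x^2 + x^3 + x^4) has coefficients 1,1,1,1,1,0,0,0,0,0,0,0,0,0 for degrees 0…13.
Multiplying by (1 - x)^3 gives running coefficients 1,-2,1,0,0,-1,2,-1,0,0,0,0,0,0 for degrees 0…13.
Finally multiplying by (1 - x)^2, the product of all factors after the first has coefficients 1,-4,6,-4,1,-1,4,-6,4,-1,0,0,0,0 for degrees 0…13.
[x^13] = 1·0 + 3·0 + 3·(-6) + 1·1 = -17.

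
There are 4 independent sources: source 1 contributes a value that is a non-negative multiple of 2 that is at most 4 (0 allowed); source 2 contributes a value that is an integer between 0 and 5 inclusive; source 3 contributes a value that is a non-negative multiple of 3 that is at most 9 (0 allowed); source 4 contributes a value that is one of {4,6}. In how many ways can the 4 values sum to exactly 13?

12

The generating function for the choices is (1 + q^2 + q^4)·(1 + q + q^2 + q^3 + q^4 + q^5)·(1 + q^3 + q^6 + q^9)·(q^4 + q^6); the count is [q^13].
(1 + q^2 + q^4) has coefficients 1,0,1,0,1 for degrees 0…4.
(1 + q + q^2 + q^3 + q^4 + q^5) has coefficients 1,1,1,1,1,1,0,0,0,0,0,0,0,0 for degrees 0…13.
Multiplying by (1 + q^3 + q^6 + q^9) gives running coefficients 1,1,1,2,2,2,2,2,2,2,2,2,1,1 for degrees 0…13.
Finally multiplying by (q^4 + q^6), the product of all factors after the first has coefficients 0,0,0,0,1,1,2,3,3,4,4,4,4,4 for degrees 0…13.
[q^13] = 1·4 + 1·4 + 1·4 = 12.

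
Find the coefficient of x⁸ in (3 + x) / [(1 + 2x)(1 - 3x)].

13378

The denominator gives the recurrence a_n = a_(n−1) + 6a_(n−2) for n ≥ 3; the numerator fixes a_0 = 3, a_1 = 4, a_2 = 22.
Iterating: 3, 4, 22, 46, 178, 454, 1522, 4246, 13378, so a_8 = 13378.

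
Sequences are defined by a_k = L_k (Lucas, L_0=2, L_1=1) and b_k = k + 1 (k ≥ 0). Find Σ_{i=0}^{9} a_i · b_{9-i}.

507

This is [x^9] in the product of the two ordinary generating functions.
Σ = 2·10 + 1·9 + 3·8 + 4·7 + 7·6 + 11·5 + 18·4 + 29·3 + 47·2 + 76·1 = 507.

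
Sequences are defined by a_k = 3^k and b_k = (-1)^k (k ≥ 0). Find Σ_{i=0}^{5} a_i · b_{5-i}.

This is [x^5] in the product of the two ordinary generating functions.
Σ = 1·(-1) + 3·1 + 9·(-1) + 27·1 + 81·(-1) + 243·1 = 182.

182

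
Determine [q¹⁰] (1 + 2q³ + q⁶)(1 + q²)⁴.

(1 + 2q³ + q⁶) has coefficients 1,0,0,2,0,0,1 for degrees 0…6.
(1 + q²)⁴ has coefficients 1,0,4,0,6,0,4,0,1,0,0 for degrees 0…10.
[q¹⁰] = 1·0 + 2·0 + 1·6 = 6.

6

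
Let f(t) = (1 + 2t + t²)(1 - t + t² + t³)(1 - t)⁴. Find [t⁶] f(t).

6

(1 + 2t + t²) has coefficients 1,2,1 for degrees 0…2.
(1 - t + t² + t³) has coefficients 1,-1,1,1,0,0,0 for degrees 0…6.
Finally multiplying by (1 - t)⁴, the product of all factors after the first has coefficients 1,-5,11,-13,7,1,-3 for degrees 0…6.
[t⁶] = 1·(-3) + 2·1 + 1·7 = 6.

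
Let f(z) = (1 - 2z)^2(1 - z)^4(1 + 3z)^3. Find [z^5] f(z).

(1 - 2z)^2 has coefficients 1,-4,4 for degrees 0…2.
(1 - z)^4 has coefficients 1,-4,6,-4,1,0 for degrees 0…5.
Finally multiplying by (1 + 3z)^3, the product of all factors after the first has coefficients 1,5,-3,-31,19,63 for degrees 0…5.
[z^5] = 1·63 − 4·19 + 4·(-31) = -137.

-137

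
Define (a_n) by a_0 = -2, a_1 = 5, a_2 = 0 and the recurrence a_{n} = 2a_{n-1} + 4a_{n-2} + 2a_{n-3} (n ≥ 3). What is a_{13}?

The ordinary generating function has denominator 1 - 2q - 4q^2 - 2q^3.
Iterating the recurrence: a_0,…,a_{13} = -2, 5, 0, 16, 42, 148, 496, 1668, 5616, 18896, 63592, 214000, 720160, 2423504.

2423504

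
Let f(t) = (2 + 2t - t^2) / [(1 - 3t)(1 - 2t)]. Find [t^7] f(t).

The denominator gives the recurrence a_n = 5a_(n−1) − 6a_(n−2) for n ≥ 3; the numerator fixes a_0 = 2, a_1 = 12, a_2 = 47.
Iterating: 2, 12, 47, 163, 533, 1687, 5237, 16063, so a_7 = 16063.

16063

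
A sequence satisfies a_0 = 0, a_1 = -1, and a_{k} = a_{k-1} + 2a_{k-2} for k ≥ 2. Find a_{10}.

-341

The ordinary generating function has denominator 1 - y - 2y^2.
Iterating the recurrence: a_0,…,a_{10} = 0, -1, -1, -3, -5, -11, -21, -43, -85, -171, -341.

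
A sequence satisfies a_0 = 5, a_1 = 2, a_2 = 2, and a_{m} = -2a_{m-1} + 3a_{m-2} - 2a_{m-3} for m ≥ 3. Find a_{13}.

-613408

The ordinary generating function has denominator 1 + 2z - 3z^2 + 2z^3.
Iterating the recurrence: a_0,…,a_{13} = 5, 2, 2, -8, 18, -64, 198, -624, 1970, -6208, 19574, -61712, 194562, -613408.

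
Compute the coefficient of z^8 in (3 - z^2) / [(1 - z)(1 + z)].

The denominator gives the recurrence a_n = a_(n−2) for n ≥ 3; the numerator fixes a_0 = 3, a_1 = 0, a_2 = 2.
Iterating: 3, 0, 2, 0, 2, 0, 2, 0, 2, so a_8 = 2.

2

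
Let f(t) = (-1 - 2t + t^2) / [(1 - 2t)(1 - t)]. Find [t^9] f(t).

The denominator gives the recurrence a_n = 3a_(n−1) − 2a_(n−2) for n ≥ 3; the numerator fixes a_0 = -1, a_1 = -5, a_2 = -12.
Iterating: -1, -5, -12, -26, -54, -110, -222, -446, -894, -1790, so a_9 = -1790.

-1790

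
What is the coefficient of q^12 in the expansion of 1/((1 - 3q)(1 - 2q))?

1586131

Partial fractions give a closed form: a_n = (3)·3^n + (-2)·2^n.
At n = 12: a_12 = 1586131.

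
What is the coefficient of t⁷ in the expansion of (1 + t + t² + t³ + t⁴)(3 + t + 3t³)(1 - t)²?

1

(1 + t + t² + t³ + t⁴) has coefficients 1,1,1,1,1 for degrees 0…4.
(3 + t + 3t³) has coefficients 3,1,0,3,0,0,0,0 for degrees 0…7.
Finally multiplying by (1 - t)², the product of all factors after the first has coefficients 3,-5,1,4,-6,3,0,0 for degrees 0…7.
[t⁷] = 1·0 + 1·0 + 1·3 + 1·(-6) + 1·4 = 1.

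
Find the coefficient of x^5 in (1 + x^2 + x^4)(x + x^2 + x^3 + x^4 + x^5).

(1 + x^2 + x^4) has coefficients 1,0,1,0,1 for degrees 0…4.
(x + x^2 + x^3 + x^4 + x^5) has coefficients 0,1,1,1,1,1 for degrees 0…5.
[x^5] = 1·1 + 1·1 + 1·1 = 3.

3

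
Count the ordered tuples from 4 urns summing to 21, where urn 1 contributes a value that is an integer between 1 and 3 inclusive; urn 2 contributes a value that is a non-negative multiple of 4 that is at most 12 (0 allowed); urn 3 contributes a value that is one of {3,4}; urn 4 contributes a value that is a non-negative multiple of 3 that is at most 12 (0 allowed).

6

The generating function for the choices is (t + t^2 + t^3)·(1 + t^4 + t^8 + t^12)·(t^3 + t^4)·(1 + t^3 + t^6 + t^9 + t^12); the count is [t^21].
(t + t^2 + t^3) has coefficients 0,1,1,1 for degrees 0…3.
(1 + t^4 + t^8 + t^12) has coefficients 1,0,0,0,1,0,0,0,1,0,0,0,1,0,0,0,0,0,0,0,0,0 for degrees 0…21.
Multiplying by (t^3 + t^4) gives running coefficients 0,0,0,1,1,0,0,1,1,0,0,1,1,0,0,1,1,0,0,0,0,0 for degrees 0…21.
Finally multiplying by (1 + t^3 + t^6 + t^9 + t^12), the product of all factors after the first has coefficients 0,0,0,1,1,0,1,2,1,1,2,2,2,2,2,3,3,2,2,2,2,2 for degrees 0…21.
[t^21] = 1·2 + 1·2 + 1·2 = 6.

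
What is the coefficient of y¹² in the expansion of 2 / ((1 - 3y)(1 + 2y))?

Partial fractions give a closed form: a_n = (6/5)·3^n + (4/5)·(-2)^n.
At n = 12: a_12 = 641006.

641006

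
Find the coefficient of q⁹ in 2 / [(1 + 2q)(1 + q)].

-2046

Partial fractions give a closed form: a_n = (4)·(-2)^n + (-2)·(-1)^n.
At n = 9: a_9 = -2046.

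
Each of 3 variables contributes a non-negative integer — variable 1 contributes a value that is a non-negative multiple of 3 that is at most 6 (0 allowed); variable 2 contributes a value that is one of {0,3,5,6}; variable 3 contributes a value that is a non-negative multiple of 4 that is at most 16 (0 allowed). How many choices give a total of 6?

3

The generating function for the choices is (1 + t^3 + t^6)·(1 + t^3 + t^5 + t^6)·(1 + t^4 + t^8 + t^12 + t^16); the count is [t^6].
(1 + t^3 + t^6) has coefficients 1,0,0,1,0,0,1 for degrees 0…6.
(1 + t^3 + t^5 + t^6) has coefficients 1,0,0,1,0,1,1 for degrees 0…6.
Finally multiplying by (1 + t^4 + t^8 + t^12 + t^16), the product of all factors after the first has coefficients 1,0,0,1,1,1,1 for degrees 0…6.
[t^6] = 1·1 + 1·1 + 1·1 = 3.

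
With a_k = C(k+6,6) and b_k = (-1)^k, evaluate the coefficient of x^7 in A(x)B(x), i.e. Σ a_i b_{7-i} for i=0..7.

1106

This is [x^7] in the product of the two ordinary generating functions.
Σ = 1·(-1) + 7·1 + 28·(-1) + 84·1 + 210·(-1) + 462·1 + 924·(-1) + 1716·1 = 1106.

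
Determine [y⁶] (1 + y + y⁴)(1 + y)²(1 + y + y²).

4

(1 + y + y⁴) has coefficients 1,1,0,0,1 for degrees 0…4.
(1 + y)² has coefficients 1,2,1,0,0,0,0 for degrees 0…6.
Finally multiplying by (1 + y + y²), the product of all factors after the first has coefficients 1,3,4,3,1,0,0 for degrees 0…6.
[y⁶] = 1·0 + 1·0 + 1·4 = 4.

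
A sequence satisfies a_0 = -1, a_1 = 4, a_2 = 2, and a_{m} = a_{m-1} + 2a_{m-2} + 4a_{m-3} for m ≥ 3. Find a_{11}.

The ordinary generating function has denominator 1 - y - 2y^2 - 4y^3.
Iterating the recurrence: a_0,…,a_{11} = -1, 4, 2, 6, 26, 46, 122, 318, 746, 1870, 4634, 11358.

11358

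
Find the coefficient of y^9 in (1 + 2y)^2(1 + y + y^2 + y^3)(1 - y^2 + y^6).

9

(1 + 2y)^2 has coefficients 1,4,4 for degrees 0…2.
(1 + y + y^2 + y^3) has coefficients 1,1,1,1,0,0,0,0,0,0 for degrees 0…9.
Finally multiplying by (1 - y^2 + y^6), the product of all factors after the first has coefficients 1,1,0,0,-1,-1,1,1,1,1 for degrees 0…9.
[y^9] = 1·1 + 4·1 + 4·1 = 9.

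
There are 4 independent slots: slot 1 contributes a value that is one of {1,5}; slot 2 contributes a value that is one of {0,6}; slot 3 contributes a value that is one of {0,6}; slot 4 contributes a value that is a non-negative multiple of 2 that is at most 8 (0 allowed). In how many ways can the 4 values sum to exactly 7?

The generating function for the choices is (q + q^5)·(1 + q^6)·(1 + q^6)·(1 + q^2 + q^4 + q^6 + q^8); the count is [q^7].
(q + q^5) has coefficients 0,1,0,0,0,1 for degrees 0…5.
(1 + q^6) has coefficients 1,0,0,0,0,0,1,0 for degrees 0…7.
Multiplying by (1 + q^6) gives running coefficients 1,0,0,0,0,0,2,0 for degrees 0…7.
Finally multiplying by (1 + q^2 + q^4 + q^6 + q^8), the product of all factors after the first has coefficients 1,0,1,0,1,0,3,0 for degrees 0…7.
[q^7] = 1·3 + 1·1 = 4.

4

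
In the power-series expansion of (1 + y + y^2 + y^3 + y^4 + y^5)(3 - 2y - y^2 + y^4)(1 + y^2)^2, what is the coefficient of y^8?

(1 + y + y^2 + y^3 + y^4 + y^5) has coefficients 1,1,1,1,1,1 for degrees 0…5.
(3 - 2y - y^2 + y^4) has coefficients 3,-2,-1,0,1,0,0,0,0 for degrees 0…8.
Finally multiplying by (1 + y^2)^2, the product of all factors after the first has coefficients 3,-2,5,-4,2,-2,1,0,1 for degrees 0…8.
[y^8] = 1·1 + 1·0 + 1·1 + 1·(-2) + 1·2 + 1·(-4) = -2.

-2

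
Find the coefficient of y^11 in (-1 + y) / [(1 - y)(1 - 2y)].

Partial fractions give a closed form: a_n = (-1)·2^n.
At n = 11: a_11 = -2048.

-2048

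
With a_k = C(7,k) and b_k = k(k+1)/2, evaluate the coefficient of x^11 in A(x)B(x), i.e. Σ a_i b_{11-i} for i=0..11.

4192

This is [x^11] in the product of the two ordinary generating functions.
Σ = 1·66 + 7·55 + 21·45 + 35·36 + 35·28 + 21·21 + 7·15 + 1·10 + 0·6 + 0·3 + 0·1 + 0·0 = 4192.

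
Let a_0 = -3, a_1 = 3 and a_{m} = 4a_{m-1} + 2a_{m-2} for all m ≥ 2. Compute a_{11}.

The ordinary generating function has denominator 1 - 4z - 2z^2.
Iterating the recurrence: a_0,…,a_{11} = -3, 3, 6, 30, 132, 588, 2616, 11640, 51792, 230448, 1025376, 4562400.

4562400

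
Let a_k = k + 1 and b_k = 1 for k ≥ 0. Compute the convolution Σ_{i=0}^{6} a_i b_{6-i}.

The convolution is the t^6 coefficient of A(t)B(t).
Σ = 1·1 + 2·1 + 3·1 + 4·1 + 5·1 + 6·1 + 7·1 = 28.

28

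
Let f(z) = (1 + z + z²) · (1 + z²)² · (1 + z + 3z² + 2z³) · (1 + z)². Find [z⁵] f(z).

58

(1 + z + z²) has coefficients 1,1,1 for degrees 0…2.
(1 + z²)² has coefficients 1,0,2,0,1,0 for degrees 0…5.
Multiplying by (1 + z + 3z² + 2z³) gives running coefficients 1,1,5,4,7,5 for degrees 0…5.
Finally multiplying by (1 + z)², the product of all factors after the first has coefficients 1,3,8,15,20,23 for degrees 0…5.
[z⁵] = 1·23 + 1·20 + 1·15 = 58.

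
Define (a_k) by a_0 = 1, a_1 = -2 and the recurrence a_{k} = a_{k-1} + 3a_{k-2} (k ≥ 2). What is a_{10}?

The ordinary generating function has denominator 1 - y - 3y^2.
Iterating the recurrence: a_0,…,a_{10} = 1, -2, 1, -5, -2, -17, -23, -74, -143, -365, -794.

-794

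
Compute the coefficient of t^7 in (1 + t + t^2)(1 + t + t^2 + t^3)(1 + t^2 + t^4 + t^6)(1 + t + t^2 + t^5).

(1 + t + t^2) has coefficients 1,1,1 for degrees 0…2.
(1 + t + t^2 + t^3) has coefficients 1,1,1,1,0,0,0,0 for degrees 0…7.
Multiplying by (1 + t^2 + t^4 + t^6) gives running coefficients 1,1,2,2,2,2,2,2 for degrees 0…7.
Finally multiplying by (1 + t + t^2 + t^5), the product of all factors after the first has coefficients 1,2,4,5,6,7,7,8 for degrees 0…7.
[t^7] = 1·8 + 1·7 + 1·7 = 22.

22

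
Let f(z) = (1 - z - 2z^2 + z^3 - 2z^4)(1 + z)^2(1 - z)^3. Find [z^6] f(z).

5

(1 - z - 2z^2 + z^3 - 2z^4) has coefficients 1,-1,-2,1,-2 for degrees 0…4.
(1 + z)^2 has coefficients 1,2,1,0,0,0,0 for degrees 0…6.
Finally multiplying by (1 - z)^3, the product of all factors after the first has coefficients 1,-1,-2,2,1,-1,0 for degrees 0…6.
[z^6] = 1·0 − 1·(-1) − 2·1 + 1·2 − 2·(-2) = 5.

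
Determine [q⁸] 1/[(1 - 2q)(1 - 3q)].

19171

Partial fractions give a closed form: a_n = (-2)·2^n + (3)·3^n.
At n = 8: a_8 = 19171.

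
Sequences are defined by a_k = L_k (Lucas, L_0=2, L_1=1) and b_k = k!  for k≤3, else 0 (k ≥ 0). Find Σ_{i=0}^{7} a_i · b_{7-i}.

111

The convolution is the x^7 coefficient of A(x)B(x).
Σ = 2·0 + 1·0 + 3·0 + 4·0 + 7·6 + 11·2 + 18·1 + 29·1 = 111.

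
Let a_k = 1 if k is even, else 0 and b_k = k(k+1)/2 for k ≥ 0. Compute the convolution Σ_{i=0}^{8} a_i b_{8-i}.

70

This is [x^8] in the product of the two ordinary generating functions.
Σ = 1·36 + 0·28 + 1·21 + 0·15 + 1·10 + 0·6 + 1·3 + 0·1 + 1·0 = 70.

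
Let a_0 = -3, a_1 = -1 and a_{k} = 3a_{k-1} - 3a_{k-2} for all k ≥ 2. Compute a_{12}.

-2187

The ordinary generating function has denominator 1 - 3y + 3y^2.
Iterating the recurrence: a_0,…,a_{12} = -3, -1, 6, 21, 45, 72, 81, 27, -162, -567, -1215, -1944, -2187.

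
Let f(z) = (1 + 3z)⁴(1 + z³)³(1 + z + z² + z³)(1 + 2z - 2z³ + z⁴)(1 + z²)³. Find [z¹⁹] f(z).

(1 + 3z)⁴ has coefficients 1,12,54,108,81 for degrees 0…4.
(1 + z³)³ has coefficients 1,0,0,3,0,0,3,0,0,1,0,0,0,0,0,0,0,0,0,0 for degrees 0…19.
Multiplying by (1 + z + z² + z³) gives running coefficients 1,1,1,4,3,3,6,3,3,4,1,1,1,0,0,0,0,0,0,0 for degrees 0…19.
Multiplying by (1 + 2z - 2z³ + z⁴) gives running coefficients 1,3,3,4,10,8,5,13,6,1,9,0,-2,4,-1,-1,1,0,0,0 for degrees 0…19.
Finally multiplying by (1 + z²)³, the product of all factors after the first has coefficients 1,3,6,13,22,29,45,52,54,68,52,50,48,20,26,12,1,9,-2,1 for degrees 0…19.
[z¹⁹] = 1·1 + 12·(-2) + 54·9 + 108·1 + 81·12 = 1543.

1543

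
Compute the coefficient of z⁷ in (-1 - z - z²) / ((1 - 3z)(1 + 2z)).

-1857

The denominator gives the recurrence a_n = a_(n−1) + 6a_(n−2) for n ≥ 3; the numerator fixes a_0 = -1, a_1 = -2, a_2 = -9.
Iterating: -1, -2, -9, -21, -75, -201, -651, -1857, so a_7 = -1857.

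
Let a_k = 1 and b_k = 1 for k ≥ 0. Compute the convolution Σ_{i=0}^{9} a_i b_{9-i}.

The convolution is the t^9 coefficient of A(t)B(t).
Σ = 1·1 + 1·1 + 1·1 + 1·1 + 1·1 + 1·1 + 1·1 + 1·1 + 1·1 + 1·1 = 10.

10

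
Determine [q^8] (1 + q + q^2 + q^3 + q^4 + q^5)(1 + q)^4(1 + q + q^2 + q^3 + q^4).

(1 + q + q^2 + q^3 + q^4 + q^5) has coefficients 1,1,1,1,1,1 for degrees 0…5.
(1 + q)^4 has coefficients 1,4,6,4,1,0,0,0,0 for degrees 0…8.
Finally multiplying by (1 + q + q^2 + q^3 + q^4), the product of all factors after the first has coefficients 1,5,11,15,16,15,11,5,1 for degrees 0…8.
[q^8] = 1·1 + 1·5 + 1·11 + 1·15 + 1·16 + 1·15 = 63.

63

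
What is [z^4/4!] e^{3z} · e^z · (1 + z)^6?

6952

The EGF product rule gives c_4 = Σ_{k_1+k_2+k_3=4} C(4; k_1,k_2,k_3) · ∏ g_i(k_i), where e^{3z} gives (3)^k; e^z gives (1)^k; (1+z)^6 gives the falling factorial (6)_k.
g_1(k) for k = 0…4: 1, 3, 9, 27, 81.
g_2(k) for k = 0…4: 1, 1, 1, 1, 1.
g_3(k) for k = 0…4: 1, 6, 30, 120, 360.
First combine the last two factors: h(k) = Σ_j C(k,j)·g_2(j)·g_3(k−j) for k = 0…4: 1, 7, 43, 229, 1045.
c_4 = Σ_k C(4,k)·g_1(k)·h(4−k) = 1·1·1045 + 4·3·229 + 6·9·43 + 4·27·7 + 1·81·1 = 1045 + 2748 + 2322 + 756 + 81 = 6952.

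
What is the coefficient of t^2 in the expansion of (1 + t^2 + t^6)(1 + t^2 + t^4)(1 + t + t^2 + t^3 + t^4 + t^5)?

3

(1 + t^2 + t^6) has coefficients 1,0,1 for degrees 0…2.
(1 + t^2 + t^4) has coefficients 1,0,1 for degrees 0…2.
Finally multiplying by (1 + t + t^2 + t^3 + t^4 + t^5), the product of all factors after the first has coefficients 1,1,2 for degrees 0…2.
[t^2] = 1·2 + 1·1 = 3.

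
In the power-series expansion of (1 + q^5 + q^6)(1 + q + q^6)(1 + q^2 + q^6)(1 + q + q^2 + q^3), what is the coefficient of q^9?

(1 + q^5 + q^6) has coefficients 1,0,0,0,0,1,1 for degrees 0…6.
(1 + q + q^6) has coefficients 1,1,0,0,0,0,1,0,0,0 for degrees 0…9.
Multiplying by (1 + q^2 + q^6) gives running coefficients 1,1,1,1,0,0,2,1,1,0 for degrees 0…9.
Finally multiplying by (1 + q + q^2 + q^3), the product of all factors after the first has coefficients 1,2,3,4,3,2,3,3,4,4 for degrees 0…9.
[q^9] = 1·4 + 1·3 + 1·4 = 11.

11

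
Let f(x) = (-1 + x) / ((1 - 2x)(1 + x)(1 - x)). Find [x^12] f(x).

-2731

Partial fractions give a closed form: a_n = (-2/3)·2^n + (-1/3)·(-1)^n.
At n = 12: a_12 = -2731.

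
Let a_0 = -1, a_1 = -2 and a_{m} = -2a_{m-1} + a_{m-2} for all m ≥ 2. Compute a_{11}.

-9104

The ordinary generating function has denominator 1 + 2x - x^2.
Iterating the recurrence: a_0,…,a_{11} = -1, -2, 3, -8, 19, -46, 111, -268, 647, -1562, 3771, -9104.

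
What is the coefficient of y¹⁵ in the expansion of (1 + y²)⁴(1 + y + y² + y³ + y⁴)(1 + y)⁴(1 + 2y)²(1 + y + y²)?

1343

(1 + y²)⁴ has coefficients 1,0,4,0,6,0,4,0,1 for degrees 0…8.
(1 + y + y² + y³ + y⁴) has coefficients 1,1,1,1,1,0,0,0,0,0,0,0,0,0,0,0 for degrees 0…15.
Multiplying by (1 + y)⁴ gives running coefficients 1,5,11,15,16,15,11,5,1,0,0,0,0,0,0,0 for degrees 0…15.
Multiplying by (1 + 2y)² gives running coefficients 1,9,35,79,120,139,135,109,65,24,4,0,0,0,0,0 for degrees 0…15.
Finally multiplying by (1 + y + y²), the product of all factors after the first has coefficients 1,10,45,123,234,338,394,383,309,198,93,28,4,0,0,0 for degrees 0…15.
[y¹⁵] = 1·0 + 4·0 + 6·28 + 4·198 + 1·383 = 1343.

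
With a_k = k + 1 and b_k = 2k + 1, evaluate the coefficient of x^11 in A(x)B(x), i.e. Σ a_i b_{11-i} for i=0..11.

The convolution is the x^11 coefficient of A(x)B(x).
Σ = 1·23 + 2·21 + 3·19 + 4·17 + 5·15 + 6·13 + 7·11 + 8·9 + 9·7 + 10·5 + 11·3 + 12·1 = 650.

650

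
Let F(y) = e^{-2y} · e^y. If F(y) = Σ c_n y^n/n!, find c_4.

1

The EGF product rule gives c_4 = Σ_{k_1+k_2=4} C(4; k_1,k_2) · ∏ g_i(k_i), where e^{-2y} gives (-2)^k; e^y gives (1)^k.
g_1(k) for k = 0…4: 1, -2, 4, -8, 16.
g_2(k) for k = 0…4: 1, 1, 1, 1, 1.
c_4 = Σ_k C(4,k)·g_1(k)·g_2(4−k) = 1·1·1 + 4·(-2)·1 + 6·4·1 + 4·(-8)·1 + 1·16·1 = 1 − 8 + 24 − 32 + 16 = 1.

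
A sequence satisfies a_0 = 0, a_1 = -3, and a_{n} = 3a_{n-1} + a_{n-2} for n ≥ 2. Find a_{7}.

The ordinary generating function has denominator 1 - 3x - x^2.
Iterating the recurrence: a_0,…,a_{7} = 0, -3, -9, -30, -99, -327, -1080, -3567.

-3567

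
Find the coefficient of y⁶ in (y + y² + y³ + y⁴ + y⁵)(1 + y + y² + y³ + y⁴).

4

(y + y² + y³ + y⁴ + y⁵) has coefficients 0,1,1,1,1,1 for degrees 0…5.
(1 + y + y² + y³ + y⁴) has coefficients 1,1,1,1,1,0,0 for degrees 0…6.
[y⁶] = 1·0 + 1·1 + 1·1 + 1·1 + 1·1 = 4.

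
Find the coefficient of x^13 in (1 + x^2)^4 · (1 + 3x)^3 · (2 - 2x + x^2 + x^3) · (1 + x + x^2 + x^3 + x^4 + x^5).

1027

(1 + x^2)^4 has coefficients 1,0,4,0,6,0,4,0,1 for degrees 0…8.
(1 + 3x)^3 has coefficients 1,9,27,27,0,0,0,0,0,0,0,0,0,0 for degrees 0…13.
Multiplying by (2 - 2x + x^2 + x^3) gives running coefficients 2,16,37,10,-18,54,27,0,0,0,0,0,0,0 for degrees 0…13.
Finally multiplying by (1 + x + x^2 + x^3 + x^4 + x^5), the product of all factors after the first has coefficients 2,18,55,65,47,101,126,110,73,63,81,27,0,0 for degrees 0…13.
[x^13] = 1·0 + 4·27 + 6·63 + 4·110 + 1·101 = 1027.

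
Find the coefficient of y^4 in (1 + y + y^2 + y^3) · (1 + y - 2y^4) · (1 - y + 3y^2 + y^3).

(1 + y + y^2 + y^3) has coefficients 1,1,1,1 for degrees 0…3.
(1 + y - 2y^4) has coefficients 1,1,0,0,-2 for degrees 0…4.
Finally multiplying by (1 - y + 3y^2 + y^3), the product of all factors after the first has coefficients 1,0,2,4,-1 for degrees 0…4.
[y^4] = 1·(-1) + 1·4 + 1·2 + 1·0 = 5.

5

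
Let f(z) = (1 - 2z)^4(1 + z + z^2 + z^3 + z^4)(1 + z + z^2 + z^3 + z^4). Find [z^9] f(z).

8

(1 - 2z)^4 has coefficients 1,-8,24,-32,16 for degrees 0…4.
(1 + z + z^2 + z^3 + z^4) has coefficients 1,1,1,1,1,0,0,0,0,0 for degrees 0…9.
Finally multiplying by (1 + z + z^2 + z^3 + z^4), the product of all factors after the first has coefficients 1,2,3,4,5,4,3,2,1,0 for degrees 0…9.
[z^9] = 1·0 − 8·1 + 24·2 − 32·3 + 16·4 = 8.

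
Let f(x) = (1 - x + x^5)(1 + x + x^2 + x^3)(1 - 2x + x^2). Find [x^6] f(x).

(1 - x + x^5) has coefficients 1,-1,0,0,0,1 for degrees 0…5.
(1 + x + x^2 + x^3) has coefficients 1,1,1,1,0,0,0 for degrees 0…6.
Finally multiplying by (1 - 2x + x^2), the product of all factors after the first has coefficients 1,-1,0,0,-1,1,0 for degrees 0…6.
[x^6] = 1·0 − 1·1 + 1·(-1) = -2.

-2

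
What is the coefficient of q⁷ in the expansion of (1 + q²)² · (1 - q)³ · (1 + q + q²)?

-3

(1 + q²)² has coefficients 1,0,2,0,1 for degrees 0…4.
(1 - q)³ has coefficients 1,-3,3,-1,0,0,0,0 for degrees 0…7.
Finally multiplying by (1 + q + q²), the product of all factors after the first has coefficients 1,-2,1,-1,2,-1,0,0 for degrees 0…7.
[q⁷] = 1·0 + 2·(-1) + 1·(-1) = -3.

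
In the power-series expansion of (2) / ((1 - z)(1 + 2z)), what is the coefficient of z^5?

-42

Partial fractions give a closed form: a_n = (2/3)·1^n + (4/3)·(-2)^n.
At n = 5: a_5 = -42.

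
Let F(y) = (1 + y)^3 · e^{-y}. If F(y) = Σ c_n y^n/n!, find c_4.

The EGF product rule gives c_4 = Σ_{k_1+k_2=4} C(4; k_1,k_2) · ∏ g_i(k_i), where (1+y)^3 gives the falling factorial (3)_k; e^{-y} gives (-1)^k.
g_1(k) for k = 0…4: 1, 3, 6, 6, 0.
g_2(k) for k = 0…4: 1, -1, 1, -1, 1.
c_4 = Σ_k C(4,k)·g_1(k)·g_2(4−k) = 1·1·1 + 4·3·(-1) + 6·6·1 + 4·6·(-1) = 1 − 12 + 36 − 24 = 1.

1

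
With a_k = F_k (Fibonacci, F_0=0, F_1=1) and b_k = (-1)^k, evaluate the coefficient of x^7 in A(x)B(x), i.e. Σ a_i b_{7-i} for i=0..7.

Write out a_i and b_{7-i} for i = 0,…,7 and sum the products.
Σ = 0·(-1) + 1·1 + 1·(-1) + 2·1 + 3·(-1) + 5·1 + 8·(-1) + 13·1 = 9.

9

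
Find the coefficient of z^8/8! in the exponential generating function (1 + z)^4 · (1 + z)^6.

1814400

The EGF product rule gives c_8 = Σ_{k_1+k_2=8} C(8; k_1,k_2) · ∏ g_i(k_i), where (1+z)^4 gives the falling factorial (4)_k; (1+z)^6 gives the falling factorial (6)_k.
g_1(k) for k = 0…8: 1, 4, 12, 24, 24, 0, 0, 0, 0.
g_2(k) for k = 0…8: 1, 6, 30, 120, 360, 720, 720, 0, 0.
c_8 = Σ_k C(8,k)·g_1(k)·g_2(8−k) = 28·12·720 + 56·24·720 + 70·24·360 = 241920 + 967680 + 604800 = 1814400.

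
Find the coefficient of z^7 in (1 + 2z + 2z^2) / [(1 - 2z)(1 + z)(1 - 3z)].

Partial fractions give a closed form: a_n = (-10/3)·2^n + (1/12)·(-1)^n + (17/4)·3^n.
At n = 7: a_7 = 8868.

8868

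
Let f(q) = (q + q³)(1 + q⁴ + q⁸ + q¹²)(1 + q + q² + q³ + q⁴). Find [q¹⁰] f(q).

(q + q³) has coefficients 0,1,0,1 for degrees 0…3.
(1 + q⁴ + q⁸ + q¹²) has coefficients 1,0,0,0,1,0,0,0,1,0,0 for degrees 0…10.
Finally multiplying by (1 + q + q² + q³ + q⁴), the product of all factors after the first has coefficients 1,1,1,1,2,1,1,1,2,1,1 for degrees 0…10.
[q¹⁰] = 1·1 + 1·1 = 2.

2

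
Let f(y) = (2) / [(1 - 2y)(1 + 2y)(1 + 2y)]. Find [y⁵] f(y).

The denominator gives the recurrence a_n = −2a_(n−1) + 4a_(n−2) + 8a_(n−3) for n ≥ 3; the numerator fixes a_0 = 2, a_1 = -4, a_2 = 16.
Iterating: 2, -4, 16, -32, 96, -192, so a_5 = -192.

-192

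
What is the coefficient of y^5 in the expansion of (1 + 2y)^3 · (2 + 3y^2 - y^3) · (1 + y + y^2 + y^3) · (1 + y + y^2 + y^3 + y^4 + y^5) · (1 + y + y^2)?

699

(1 + 2y)^3 has coefficients 1,6,12,8 for degrees 0…3.
(2 + 3y^2 - y^3) has coefficients 2,0,3,-1,0,0 for degrees 0…5.
Multiplying by (1 + y + y^2 + y^3) gives running coefficients 2,2,5,4,2,2 for degrees 0…5.
Multiplying by (1 + y + y^2 + y^3 + y^4 + y^5) gives running coefficients 2,4,9,13,15,17 for degrees 0…5.
Finally multiplying by (1 + y + y^2), the product of all factors after the first has coefficients 2,6,15,26,37,45 for degrees 0…5.
[y^5] = 1·45 + 6·37 + 12·26 + 8·15 = 699.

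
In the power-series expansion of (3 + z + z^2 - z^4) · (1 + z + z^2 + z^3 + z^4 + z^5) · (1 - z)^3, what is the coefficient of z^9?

1

(3 + z + z^2 - z^4) has coefficients 3,1,1,0,-1 for degrees 0…4.
(1 + z + z^2 + z^3 + z^4 + z^5) has coefficients 1,1,1,1,1,1,0,0,0,0 for degrees 0…9.
Finally multiplying by (1 - z)^3, the product of all factors after the first has coefficients 1,-2,1,0,0,0,-1,2,-1,0 for degrees 0…9.
[z^9] = 3·0 + 1·(-1) + 1·2 − 1·0 = 1.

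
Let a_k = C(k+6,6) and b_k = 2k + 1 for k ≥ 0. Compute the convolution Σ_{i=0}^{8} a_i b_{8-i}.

This is [x^8] in the product of the two ordinary generating functions.
Σ = 1·17 + 7·15 + 28·13 + 84·11 + 210·9 + 462·7 + 924·5 + 1716·3 + 3003·1 = 19305.

19305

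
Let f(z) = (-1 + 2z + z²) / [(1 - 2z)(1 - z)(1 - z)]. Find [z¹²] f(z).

The denominator gives the recurrence a_n = 4a_(n−1) − 5a_(n−2) + 2a_(n−3) for n ≥ 3; the numerator fixes a_0 = -1, a_1 = -2, a_2 = -2.
Iterating: -1, -2, -2, 0, 6, 20, 50, 112, 238, 492, 1002, 2024, 4070, so a_12 = 4070.

4070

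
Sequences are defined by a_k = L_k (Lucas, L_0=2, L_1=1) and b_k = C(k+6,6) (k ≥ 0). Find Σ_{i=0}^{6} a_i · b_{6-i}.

3567

This is [x^6] in the product of the two ordinary generating functions.
Σ = 2·924 + 1·462 + 3·210 + 4·84 + 7·28 + 11·7 + 18·1 = 3567.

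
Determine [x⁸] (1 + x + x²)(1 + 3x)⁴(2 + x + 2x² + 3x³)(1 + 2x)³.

(1 + x + x²) has coefficients 1,1,1 for degrees 0…2.
(1 + 3x)⁴ has coefficients 1,12,54,108,81,0,0,0,0 for degrees 0…8.
Multiplying by (2 + x + 2x² + 3x³) gives running coefficients 2,25,122,297,414,459,486,243,0 for degrees 0…8.
Finally multiplying by (1 + 2x)³, the product of all factors after the first has coefficients 2,37,296,1345,3860,7483,10584,11979,10962 for degrees 0…8.
[x⁸] = 1·10962 + 1·11979 + 1·10584 = 33525.

33525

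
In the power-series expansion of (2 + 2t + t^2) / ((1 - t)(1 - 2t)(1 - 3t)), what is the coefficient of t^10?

724803

Partial fractions give a closed form: a_n = (5/2)·1^n + (-13)·2^n + (25/2)·3^n.
At n = 10: a_10 = 724803.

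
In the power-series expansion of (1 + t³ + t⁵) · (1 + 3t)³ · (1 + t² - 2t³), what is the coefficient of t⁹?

(1 + t³ + t⁵) has coefficients 1,0,0,1,0,1 for degrees 0…5.
(1 + 3t)³ has coefficients 1,9,27,27,0,0,0,0,0,0 for degrees 0…9.
Finally multiplying by (1 + t² - 2t³), the product of all factors after the first has coefficients 1,9,28,34,9,-27,-54,0,0,0 for degrees 0…9.
[t⁹] = 1·0 + 1·(-54) + 1·9 = -45.

-45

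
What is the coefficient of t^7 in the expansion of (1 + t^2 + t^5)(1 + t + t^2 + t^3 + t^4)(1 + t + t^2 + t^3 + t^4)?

(1 + t^2 + t^5) has coefficients 1,0,1,0,0,1 for degrees 0…5.
(1 + t + t^2 + t^3 + t^4) has coefficients 1,1,1,1,1,0,0,0 for degrees 0…7.
Finally multiplying by (1 + t + t^2 + t^3 + t^4), the product of all factors after the first has coefficients 1,2,3,4,5,4,3,2 for degrees 0…7.
[t^7] = 1·2 + 1·4 + 1·3 = 9.

9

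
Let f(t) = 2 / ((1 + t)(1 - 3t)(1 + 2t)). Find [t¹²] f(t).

The denominator gives the recurrence a_n = 7a_(n−2) + 6a_(n−3) for n ≥ 3; the numerator fixes a_0 = 2, a_1 = 0, a_2 = 14.
Iterating: 2, 0, 14, 12, 98, 168, 758, 1764, 6314, 16896, 54782, 156156, 484850, so a_12 = 484850.

484850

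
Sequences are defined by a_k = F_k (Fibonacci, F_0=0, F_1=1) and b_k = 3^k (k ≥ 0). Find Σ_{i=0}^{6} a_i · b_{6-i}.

The convolution is the x^6 coefficient of A(x)B(x).
Σ = 0·729 + 1·243 + 1·81 + 2·27 + 3·9 + 5·3 + 8·1 = 428.

428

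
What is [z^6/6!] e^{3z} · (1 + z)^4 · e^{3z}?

583200

The EGF product rule gives c_6 = Σ_{k_1+k_2+k_3=6} C(6; k_1,k_2,k_3) · ∏ g_i(k_i), where e^{3z} gives (3)^k; (1+z)^4 gives the falling factorial (4)_k; e^{3z} gives (3)^k.
g_1(k) for k = 0…6: 1, 3, 9, 27, 81, 243, 729.
g_2(k) for k = 0…6: 1, 4, 12, 24, 24, 0, 0.
g_3(k) for k = 0…6: 1, 3, 9, 27, 81, 243, 729.
First combine the last two factors: h(k) = Σ_j C(k,j)·g_2(j)·g_3(k−j) for k = 0…6: 1, 7, 45, 267, 1473, 7623, 37341.
c_6 = Σ_k C(6,k)·g_1(k)·h(6−k) = 1·1·37341 + 6·3·7623 + 15·9·1473 + 20·27·267 + 15·81·45 + 6·243·7 + 1·729·1 = 37341 + 137214 + 198855 + 144180 + 54675 + 10206 + 729 = 583200.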